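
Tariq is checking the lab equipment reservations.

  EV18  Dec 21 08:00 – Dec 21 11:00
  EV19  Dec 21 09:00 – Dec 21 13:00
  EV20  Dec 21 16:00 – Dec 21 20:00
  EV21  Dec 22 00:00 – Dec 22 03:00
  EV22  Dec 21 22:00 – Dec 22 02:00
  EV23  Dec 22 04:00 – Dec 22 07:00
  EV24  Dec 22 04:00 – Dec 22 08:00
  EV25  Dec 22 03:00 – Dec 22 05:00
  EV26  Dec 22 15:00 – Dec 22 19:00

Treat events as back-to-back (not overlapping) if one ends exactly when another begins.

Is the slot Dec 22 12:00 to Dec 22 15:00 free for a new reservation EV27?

EV18: ends Dec 21 11:00 at or before EV27 starts Dec 22 12:00 → clear.
EV19: ends Dec 21 13:00 at or before EV27 starts Dec 22 12:00 → clear.
EV20: ends Dec 21 20:00 at or before EV27 starts Dec 22 12:00 → clear.
EV22: ends Dec 22 02:00 at or before EV27 starts Dec 22 12:00 → clear.
EV21: ends Dec 22 03:00 at or before EV27 starts Dec 22 12:00 → clear.
EV25: ends Dec 22 05:00 at or before EV27 starts Dec 22 12:00 → clear.
EV23: ends Dec 22 07:00 at or before EV27 starts Dec 22 12:00 → clear.
EV24: ends Dec 22 08:00 at or before EV27 starts Dec 22 12:00 → clear.
EV26: starts Dec 22 15:00 at or after EV27 ends Dec 22 15:00 → clear.

Yes — the slot is free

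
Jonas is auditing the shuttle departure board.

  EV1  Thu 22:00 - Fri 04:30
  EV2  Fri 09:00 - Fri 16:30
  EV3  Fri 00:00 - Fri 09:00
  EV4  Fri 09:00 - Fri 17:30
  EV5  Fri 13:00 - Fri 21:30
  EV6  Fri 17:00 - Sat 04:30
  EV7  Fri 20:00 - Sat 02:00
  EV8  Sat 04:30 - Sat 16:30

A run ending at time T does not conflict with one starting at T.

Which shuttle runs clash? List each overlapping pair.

EV1 & EV3, EV2 & EV4, EV2 & EV5, EV4 & EV5, EV4 & EV6, EV5 & EV6, EV5 & EV7, EV6 & EV7

Two intervals overlap when each starts before the other ends.
Sorted by start: EV1, EV3, EV2, EV4, EV5, EV6, EV7, EV8.
EV3 starts before EV1 ends → EV1 and EV3 overlap.
EV2 starts after EV1 ends; EV1 is clear from here.
EV2 starts exactly when EV3 ends (back-to-back, no overlap); EV3 is clear from here.
EV4 starts before EV2 ends → EV2 and EV4 overlap.
EV5 starts before EV2 ends → EV2 and EV5 overlap.
EV6 starts after EV2 ends; EV2 is clear from here.
EV5 starts before EV4 ends → EV4 and EV5 overlap.
EV6 starts before EV4 ends → EV4 and EV6 overlap.
EV7 starts after EV4 ends; EV4 is clear from here.
EV6 starts before EV5 ends → EV5 and EV6 overlap.
EV7 starts before EV5 ends → EV5 and EV7 overlap.
EV8 starts after EV5 ends.
EV7 starts before EV6 ends → EV6 and EV7 overlap.
EV8 starts exactly when EV6 ends (back-to-back, no overlap).
EV8 starts after EV7 ends.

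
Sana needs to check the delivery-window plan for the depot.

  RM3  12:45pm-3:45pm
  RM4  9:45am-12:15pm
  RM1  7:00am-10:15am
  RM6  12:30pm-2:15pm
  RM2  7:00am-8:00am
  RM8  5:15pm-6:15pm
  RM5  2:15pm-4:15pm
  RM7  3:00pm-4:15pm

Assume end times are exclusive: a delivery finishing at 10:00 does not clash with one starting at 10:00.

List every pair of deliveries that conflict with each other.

RM1 & RM2, RM1 & RM4, RM3 & RM5, RM3 & RM6, RM3 & RM7, RM5 & RM7

Check each pair: they overlap iff neither finishes before the other starts.
Sorted by start: RM1, RM2, RM4, RM6, RM3, RM5, RM7, RM8.
RM2 starts before RM1 ends → RM1 and RM2 overlap.
RM4 starts before RM1 ends → RM1 and RM4 overlap.
RM6 starts after RM1 ends — done with RM1.
RM4 starts after RM2 ends — done with RM2.
RM6 starts after RM4 ends — done with RM4.
RM3 starts before RM6 ends → RM6 and RM3 overlap.
RM5 starts exactly when RM6 ends (back-to-back, no overlap) — done with RM6.
RM5 starts before RM3 ends → RM3 and RM5 overlap.
RM7 starts before RM3 ends → RM3 and RM7 overlap.
RM8 starts after RM3 ends.
RM7 starts before RM5 ends → RM5 and RM7 overlap.
RM8 starts after RM5 ends.
RM8 starts after RM7 ends.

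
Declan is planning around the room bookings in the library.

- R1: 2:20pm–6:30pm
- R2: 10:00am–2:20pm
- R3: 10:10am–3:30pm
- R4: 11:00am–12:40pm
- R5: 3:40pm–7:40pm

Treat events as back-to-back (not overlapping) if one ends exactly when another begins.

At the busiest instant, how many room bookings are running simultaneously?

3

Sweep the timeline, counting +1 at each start and −1 at each end (ends before starts at a tie):
10:00am start R2 → 1
10:10am start R3 → 2
11:00am start R4 → 3
12:40pm end R4 → 2
2:20pm end R2 → 1
2:20pm start R1 → 2
3:30pm end R3 → 1
3:40pm start R5 → 2
6:30pm end R1 → 1
7:40pm end R5 → 0
Peak is 3, at 11:00am (R2, R3, R4).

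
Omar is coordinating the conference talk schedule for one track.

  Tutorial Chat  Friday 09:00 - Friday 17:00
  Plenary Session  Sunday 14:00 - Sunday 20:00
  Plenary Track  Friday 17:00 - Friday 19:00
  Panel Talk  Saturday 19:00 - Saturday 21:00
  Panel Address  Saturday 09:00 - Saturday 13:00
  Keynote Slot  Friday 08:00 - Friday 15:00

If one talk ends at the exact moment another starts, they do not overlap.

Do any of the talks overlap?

Yes

Sorted by start: Keynote Slot, Tutorial Chat, Plenary Track, Panel Address, Panel Talk, Plenary Session.
Tutorial Chat starts before Keynote Slot ends → Keynote Slot and Tutorial Chat overlap.
That's a conflict, so the schedule is not conflict-free.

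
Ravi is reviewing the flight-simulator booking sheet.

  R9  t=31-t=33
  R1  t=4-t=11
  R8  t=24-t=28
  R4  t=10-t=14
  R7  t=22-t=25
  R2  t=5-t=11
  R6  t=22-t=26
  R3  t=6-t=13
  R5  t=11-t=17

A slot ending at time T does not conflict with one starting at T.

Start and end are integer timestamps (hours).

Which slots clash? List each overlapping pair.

Check each pair: they overlap iff neither finishes before the other starts.
Sorted by start: R1, R2, R3, R4, R5, R6, R7, R8, R9.
R2 starts before R1 ends → R1 and R2 overlap.
R3 starts before R1 ends → R1 and R3 overlap.
R4 starts before R1 ends → R1 and R4 overlap.
R5 starts exactly when R1 ends (back-to-back, no overlap), so nothing later overlaps R1 either.
R3 starts before R2 ends → R2 and R3 overlap.
R4 starts before R2 ends → R2 and R4 overlap.
R5 starts exactly when R2 ends (back-to-back, no overlap), so nothing later overlaps R2 either.
R4 starts before R3 ends → R3 and R4 overlap.
R5 starts before R3 ends → R3 and R5 overlap.
R6 starts after R3 ends, so nothing later overlaps R3 either.
R5 starts before R4 ends → R4 and R5 overlap.
R6 starts after R4 ends, so nothing later overlaps R4 either.
R6 starts after R5 ends, so nothing later overlaps R5 either.
R7 starts before R6 ends → R6 and R7 overlap.
R8 starts before R6 ends → R6 and R8 overlap.
R9 starts after R6 ends.
R8 starts before R7 ends → R7 and R8 overlap.
R9 starts after R7 ends.
R9 starts after R8 ends.

R1 & R2, R1 & R3, R1 & R4, R2 & R3, R2 & R4, R3 & R4, R3 & R5, R4 & R5, R6 & R7, R6 & R8, R7 & R8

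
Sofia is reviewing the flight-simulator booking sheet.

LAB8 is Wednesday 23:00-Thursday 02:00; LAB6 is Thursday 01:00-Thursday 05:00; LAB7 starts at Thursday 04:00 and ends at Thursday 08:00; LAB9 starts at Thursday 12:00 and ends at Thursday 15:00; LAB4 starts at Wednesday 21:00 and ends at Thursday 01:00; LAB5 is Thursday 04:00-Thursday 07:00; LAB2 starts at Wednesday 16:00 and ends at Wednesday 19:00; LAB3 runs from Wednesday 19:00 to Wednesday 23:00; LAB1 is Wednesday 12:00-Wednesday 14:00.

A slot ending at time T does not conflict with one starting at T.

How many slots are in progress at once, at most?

3

Sort all start/end points and keep a running count:
Wednesday 12:00 start LAB1 → 1
Wednesday 14:00 end LAB1 → 0
Wednesday 16:00 start LAB2 → 1
Wednesday 19:00 end LAB2 → 0
Wednesday 19:00 start LAB3 → 1
Wednesday 21:00 start LAB4 → 2
Wednesday 23:00 end LAB3 → 1
Wednesday 23:00 start LAB8 → 2
Thursday 01:00 end LAB4 → 1
Thursday 01:00 start LAB6 → 2
Thursday 02:00 end LAB8 → 1
Thursday 04:00 start LAB5 → 2
Thursday 04:00 start LAB7 → 3
Thursday 05:00 end LAB6 → 2
Thursday 07:00 end LAB5 → 1
Thursday 08:00 end LAB7 → 0
Thursday 12:00 start LAB9 → 1
Thursday 15:00 end LAB9 → 0
Peak is 3, at Thursday 04:00 (LAB5, LAB6, LAB7).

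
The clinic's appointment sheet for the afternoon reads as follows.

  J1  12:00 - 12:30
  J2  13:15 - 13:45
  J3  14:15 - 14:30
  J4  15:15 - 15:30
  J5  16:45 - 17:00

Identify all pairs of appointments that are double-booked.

none

Sorted by start: J1, J2, J3, J4, J5.
J2 starts after J1 ends; J1 is clear from here.
J3 starts after J2 ends; J2 is clear from here.
J4 starts after J3 ends; J3 is clear from here.
J5 starts after J4 ends.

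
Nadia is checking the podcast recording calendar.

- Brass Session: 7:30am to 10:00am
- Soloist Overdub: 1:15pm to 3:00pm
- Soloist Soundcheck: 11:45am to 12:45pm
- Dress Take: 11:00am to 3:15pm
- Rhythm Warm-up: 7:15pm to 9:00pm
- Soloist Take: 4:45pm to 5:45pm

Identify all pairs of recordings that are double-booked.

Dress Take & Soloist Overdub, Dress Take & Soloist Soundcheck

Sorted by start: Brass Session, Dress Take, Soloist Soundcheck, Soloist Overdub, Soloist Take, Rhythm Warm-up.
Dress Take starts after Brass Session ends, so nothing later overlaps Brass Session either.
Soloist Soundcheck starts before Dress Take ends → Dress Take and Soloist Soundcheck overlap.
Soloist Overdub starts before Dress Take ends → Dress Take and Soloist Overdub overlap.
Soloist Take starts after Dress Take ends, so nothing later overlaps Dress Take either.
Soloist Overdub starts after Soloist Soundcheck ends, so nothing later overlaps Soloist Soundcheck either.
Soloist Take starts after Soloist Overdub ends, so nothing later overlaps Soloist Overdub either.
Rhythm Warm-up starts after Soloist Take ends.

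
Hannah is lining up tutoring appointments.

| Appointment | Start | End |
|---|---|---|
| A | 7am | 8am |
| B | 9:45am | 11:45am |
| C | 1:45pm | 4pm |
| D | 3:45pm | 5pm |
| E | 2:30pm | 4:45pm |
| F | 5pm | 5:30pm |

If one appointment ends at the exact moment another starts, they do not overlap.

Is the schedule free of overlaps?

No

Check each pair: they overlap iff neither finishes before the other starts.
Sorted by start: A, B, C, E, D, F.
B starts after A ends, so A has no further overlaps.
C starts after B ends, so B has no further overlaps.
E starts before C ends → C and E overlap.
That's a conflict, so the schedule is not conflict-free.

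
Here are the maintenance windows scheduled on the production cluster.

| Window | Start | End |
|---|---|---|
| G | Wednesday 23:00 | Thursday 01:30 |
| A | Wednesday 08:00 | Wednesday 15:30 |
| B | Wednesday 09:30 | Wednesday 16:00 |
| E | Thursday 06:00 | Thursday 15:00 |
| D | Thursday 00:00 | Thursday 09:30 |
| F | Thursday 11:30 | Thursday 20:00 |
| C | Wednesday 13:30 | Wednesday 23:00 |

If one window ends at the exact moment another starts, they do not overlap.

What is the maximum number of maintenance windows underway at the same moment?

3

Sort all start/end points and keep a running count:
Wednesday 08:00 start A → 1
Wednesday 09:30 start B → 2
Wednesday 13:30 start C → 3
Wednesday 15:30 end A → 2
Wednesday 16:00 end B → 1
Wednesday 23:00 end C → 0
Wednesday 23:00 start G → 1
Thursday 00:00 start D → 2
Thursday 01:30 end G → 1
Thursday 06:00 start E → 2
Thursday 09:30 end D → 1
Thursday 11:30 start F → 2
Thursday 15:00 end E → 1
Thursday 20:00 end F → 0
Peak is 3, at Wednesday 13:30 (A, B, C).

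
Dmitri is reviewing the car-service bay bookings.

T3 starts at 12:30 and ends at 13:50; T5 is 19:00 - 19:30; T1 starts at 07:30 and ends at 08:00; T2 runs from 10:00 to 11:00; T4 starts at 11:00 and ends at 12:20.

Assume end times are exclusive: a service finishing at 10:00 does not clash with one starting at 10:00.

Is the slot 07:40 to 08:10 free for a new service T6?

No — it overlaps T1

T1: starts 07:30 before T6 ends 08:10, and ends 08:00 after T6 starts 07:40 → overlap.
T2: starts 10:00 at or after T6 ends 08:10 → clear.
T4: starts 11:00 at or after T6 ends 08:10 → clear.
T3: starts 12:30 at or after T6 ends 08:10 → clear.
T5: starts 19:00 at or after T6 ends 08:10 → clear.
T6 overlaps T1.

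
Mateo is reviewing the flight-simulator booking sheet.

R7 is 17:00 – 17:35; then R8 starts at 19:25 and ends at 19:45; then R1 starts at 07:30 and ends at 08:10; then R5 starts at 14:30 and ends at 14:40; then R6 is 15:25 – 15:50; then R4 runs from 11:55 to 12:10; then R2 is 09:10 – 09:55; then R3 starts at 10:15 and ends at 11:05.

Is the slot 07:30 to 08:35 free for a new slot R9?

No — it overlaps R1

R1: starts 07:30 before R9 ends 08:35, and ends 08:10 after R9 starts 07:30 → overlap.
R2: starts 09:10 at or after R9 ends 08:35 → clear.
R3: starts 10:15 at or after R9 ends 08:35 → clear.
R4: starts 11:55 at or after R9 ends 08:35 → clear.
R5: starts 14:30 at or after R9 ends 08:35 → clear.
R6: starts 15:25 at or after R9 ends 08:35 → clear.
R7: starts 17:00 at or after R9 ends 08:35 → clear.
R8: starts 19:25 at or after R9 ends 08:35 → clear.
R9 overlaps R1.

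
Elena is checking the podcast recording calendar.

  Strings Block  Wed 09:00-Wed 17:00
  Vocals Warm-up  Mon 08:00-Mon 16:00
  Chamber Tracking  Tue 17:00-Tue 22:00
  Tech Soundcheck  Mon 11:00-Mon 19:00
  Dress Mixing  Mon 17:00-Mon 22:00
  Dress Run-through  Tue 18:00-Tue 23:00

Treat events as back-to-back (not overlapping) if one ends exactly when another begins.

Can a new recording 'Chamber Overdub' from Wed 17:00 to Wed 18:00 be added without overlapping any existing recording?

Yes — the slot is free

Vocals Warm-up: ends Mon 16:00 at or before Chamber Overdub starts Wed 17:00 → clear.
Tech Soundcheck: ends Mon 19:00 at or before Chamber Overdub starts Wed 17:00 → clear.
Dress Mixing: ends Mon 22:00 at or before Chamber Overdub starts Wed 17:00 → clear.
Chamber Tracking: ends Tue 22:00 at or before Chamber Overdub starts Wed 17:00 → clear.
Dress Run-through: ends Tue 23:00 at or before Chamber Overdub starts Wed 17:00 → clear.
Strings Block: ends Wed 17:00 at or before Chamber Overdub starts Wed 17:00 → clear.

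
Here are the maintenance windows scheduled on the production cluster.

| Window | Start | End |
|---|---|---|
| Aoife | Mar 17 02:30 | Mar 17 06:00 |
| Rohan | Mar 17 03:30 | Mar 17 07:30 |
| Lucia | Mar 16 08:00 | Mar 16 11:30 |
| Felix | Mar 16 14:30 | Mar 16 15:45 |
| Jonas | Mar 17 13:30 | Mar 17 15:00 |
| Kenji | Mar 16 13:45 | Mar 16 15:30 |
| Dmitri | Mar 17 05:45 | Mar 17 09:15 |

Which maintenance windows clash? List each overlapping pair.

Sorted by start: Lucia, Kenji, Felix, Aoife, Rohan, Dmitri, Jonas.
Kenji starts after Lucia ends, so Lucia has no further overlaps.
Felix starts before Kenji ends → Kenji and Felix overlap.
Aoife starts after Kenji ends, so Kenji has no further overlaps.
Aoife starts after Felix ends, so Felix has no further overlaps.
Rohan starts before Aoife ends → Aoife and Rohan overlap.
Dmitri starts before Aoife ends → Aoife and Dmitri overlap.
Jonas starts after Aoife ends.
Dmitri starts before Rohan ends → Rohan and Dmitri overlap.
Jonas starts after Rohan ends.
Jonas starts after Dmitri ends.

Aoife & Dmitri, Aoife & Rohan, Dmitri & Rohan, Felix & Kenji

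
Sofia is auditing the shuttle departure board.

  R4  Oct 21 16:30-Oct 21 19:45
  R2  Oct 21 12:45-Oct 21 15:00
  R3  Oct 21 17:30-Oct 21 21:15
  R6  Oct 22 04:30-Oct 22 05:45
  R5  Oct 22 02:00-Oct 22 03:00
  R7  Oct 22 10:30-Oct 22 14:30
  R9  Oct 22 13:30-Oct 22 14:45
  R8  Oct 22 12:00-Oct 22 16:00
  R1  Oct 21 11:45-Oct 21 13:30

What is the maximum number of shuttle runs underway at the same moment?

3

Sweep the timeline, counting +1 at each start and −1 at each end (ends before starts at a tie):
Oct 21 11:45 start R1 → 1
Oct 21 12:45 start R2 → 2
Oct 21 13:30 end R1 → 1
Oct 21 15:00 end R2 → 0
Oct 21 16:30 start R4 → 1
Oct 21 17:30 start R3 → 2
Oct 21 19:45 end R4 → 1
Oct 21 21:15 end R3 → 0
Oct 22 02:00 start R5 → 1
Oct 22 03:00 end R5 → 0
Oct 22 04:30 start R6 → 1
Oct 22 05:45 end R6 → 0
Oct 22 10:30 start R7 → 1
Oct 22 12:00 start R8 → 2
Oct 22 13:30 start R9 → 3
Oct 22 14:30 end R7 → 2
Oct 22 14:45 end R9 → 1
Oct 22 16:00 end R8 → 0
Peak is 3, at Oct 22 13:30 (R7, R8, R9).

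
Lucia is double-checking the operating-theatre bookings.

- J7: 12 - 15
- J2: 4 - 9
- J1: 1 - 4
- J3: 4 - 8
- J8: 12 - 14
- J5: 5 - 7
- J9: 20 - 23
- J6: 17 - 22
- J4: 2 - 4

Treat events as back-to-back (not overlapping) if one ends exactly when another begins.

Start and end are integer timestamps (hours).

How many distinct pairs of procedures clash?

Sorted by start: J1, J4, J2, J3, J5, J7, J8, J6, J9.
J4 starts before J1 ends → J1 and J4 overlap.
J2 starts exactly when J1 ends (back-to-back, no overlap), so nothing later overlaps J1 either.
J2 starts exactly when J4 ends (back-to-back, no overlap), so nothing later overlaps J4 either.
J3 starts before J2 ends → J2 and J3 overlap.
J5 starts before J2 ends → J2 and J5 overlap.
J7 starts after J2 ends, so nothing later overlaps J2 either.
J5 starts before J3 ends → J3 and J5 overlap.
J7 starts after J3 ends, so nothing later overlaps J3 either.
J7 starts after J5 ends, so nothing later overlaps J5 either.
J8 starts before J7 ends → J7 and J8 overlap.
J6 starts after J7 ends, so nothing later overlaps J7 either.
J6 starts after J8 ends, so nothing later overlaps J8 either.
J9 starts before J6 ends → J6 and J9 overlap.
Overlapping pairs: J1 & J4, J2 & J3, J2 & J5, J3 & J5, J6 & J9, J7 & J8 — 6 in total.

6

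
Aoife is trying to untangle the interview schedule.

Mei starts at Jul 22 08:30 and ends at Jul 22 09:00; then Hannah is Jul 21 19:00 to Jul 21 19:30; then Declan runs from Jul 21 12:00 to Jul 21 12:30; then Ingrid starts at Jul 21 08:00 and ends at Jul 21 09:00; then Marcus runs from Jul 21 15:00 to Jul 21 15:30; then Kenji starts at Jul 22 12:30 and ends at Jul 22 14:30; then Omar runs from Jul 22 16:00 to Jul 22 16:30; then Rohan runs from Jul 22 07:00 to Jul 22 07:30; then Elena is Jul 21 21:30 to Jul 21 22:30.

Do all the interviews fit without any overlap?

Two intervals overlap when each starts before the other ends.
Sorted by start: Ingrid, Declan, Marcus, Hannah, Elena, Rohan, Mei, Kenji, Omar.
Declan starts after Ingrid ends, so nothing later overlaps Ingrid either.
Marcus starts after Declan ends, so nothing later overlaps Declan either.
Hannah starts after Marcus ends, so nothing later overlaps Marcus either.
Elena starts after Hannah ends, so nothing later overlaps Hannah either.
Rohan starts after Elena ends, so nothing later overlaps Elena either.
Mei starts after Rohan ends, so nothing later overlaps Rohan either.
Kenji starts after Mei ends, so nothing later overlaps Mei either.
Omar starts after Kenji ends.
Every pair is clear; the schedule has no overlaps.

Yes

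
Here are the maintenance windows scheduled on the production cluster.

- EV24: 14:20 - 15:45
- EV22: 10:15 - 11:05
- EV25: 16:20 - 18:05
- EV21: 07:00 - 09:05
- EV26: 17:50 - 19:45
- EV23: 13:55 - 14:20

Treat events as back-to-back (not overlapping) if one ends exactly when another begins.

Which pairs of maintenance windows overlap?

EV25 & EV26

Check each pair: they overlap iff neither finishes before the other starts.
Sorted by start: EV21, EV22, EV23, EV24, EV25, EV26.
EV22 starts after EV21 ends, so EV21 has no further overlaps.
EV23 starts after EV22 ends, so EV22 has no further overlaps.
EV24 starts exactly when EV23 ends (back-to-back, no overlap), so EV23 has no further overlaps.
EV25 starts after EV24 ends, so EV24 has no further overlaps.
EV26 starts before EV25 ends → EV25 and EV26 overlap.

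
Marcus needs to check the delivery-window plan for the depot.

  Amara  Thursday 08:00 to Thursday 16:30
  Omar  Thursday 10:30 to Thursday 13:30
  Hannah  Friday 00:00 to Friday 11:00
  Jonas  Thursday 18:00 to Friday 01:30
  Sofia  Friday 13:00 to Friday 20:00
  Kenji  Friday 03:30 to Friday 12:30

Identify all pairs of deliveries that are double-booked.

Amara & Omar, Hannah & Jonas, Hannah & Kenji

Sorted by start: Amara, Omar, Jonas, Hannah, Kenji, Sofia.
Omar starts before Amara ends → Amara and Omar overlap.
Jonas starts after Amara ends — done with Amara.
Jonas starts after Omar ends — done with Omar.
Hannah starts before Jonas ends → Jonas and Hannah overlap.
Kenji starts after Jonas ends — done with Jonas.
Kenji starts before Hannah ends → Hannah and Kenji overlap.
Sofia starts after Hannah ends.
Sofia starts after Kenji ends.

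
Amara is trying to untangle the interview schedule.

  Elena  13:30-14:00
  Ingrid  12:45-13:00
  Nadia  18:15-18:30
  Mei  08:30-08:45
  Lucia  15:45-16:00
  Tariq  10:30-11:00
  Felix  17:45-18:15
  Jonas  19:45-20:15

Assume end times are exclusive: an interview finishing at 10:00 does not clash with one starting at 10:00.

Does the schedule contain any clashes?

Two intervals overlap when each starts before the other ends.
Sorted by start: Mei, Tariq, Ingrid, Elena, Lucia, Felix, Nadia, Jonas.
Tariq starts after Mei ends; Mei is clear from here.
Ingrid starts after Tariq ends; Tariq is clear from here.
Elena starts after Ingrid ends; Ingrid is clear from here.
Lucia starts after Elena ends; Elena is clear from here.
Felix starts after Lucia ends; Lucia is clear from here.
Nadia starts exactly when Felix ends (back-to-back, no overlap); Felix is clear from here.
Jonas starts after Nadia ends.
Every pair is clear; the schedule has no overlaps.

No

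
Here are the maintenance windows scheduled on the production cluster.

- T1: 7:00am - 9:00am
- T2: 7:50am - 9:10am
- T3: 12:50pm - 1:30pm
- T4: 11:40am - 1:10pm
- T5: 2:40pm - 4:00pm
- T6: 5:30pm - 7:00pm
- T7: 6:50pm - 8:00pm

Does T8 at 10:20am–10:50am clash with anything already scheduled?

T1: ends 9:00am at or before T8 starts 10:20am → clear.
T2: ends 9:10am at or before T8 starts 10:20am → clear.
T4: starts 11:40am at or after T8 ends 10:50am → clear.
T3: starts 12:50pm at or after T8 ends 10:50am → clear.
T5: starts 2:40pm at or after T8 ends 10:50am → clear.
T6: starts 5:30pm at or after T8 ends 10:50am → clear.
T7: starts 6:50pm at or after T8 ends 10:50am → clear.

No — it doesn't clash with anything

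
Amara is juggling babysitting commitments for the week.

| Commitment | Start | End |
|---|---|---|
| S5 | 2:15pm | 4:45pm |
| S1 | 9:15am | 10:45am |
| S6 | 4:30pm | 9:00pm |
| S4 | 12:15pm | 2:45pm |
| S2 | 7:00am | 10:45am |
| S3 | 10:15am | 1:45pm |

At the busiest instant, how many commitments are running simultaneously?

Walk through starts and ends in time order (an end at T is processed before a start at T):
7:00am start S2 → 1
9:15am start S1 → 2
10:15am start S3 → 3
10:45am end S1 → 2
10:45am end S2 → 1
12:15pm start S4 → 2
1:45pm end S3 → 1
2:15pm start S5 → 2
2:45pm end S4 → 1
4:30pm start S6 → 2
4:45pm end S5 → 1
9:00pm end S6 → 0
Peak is 3, at 10:15am (S1, S2, S3).

3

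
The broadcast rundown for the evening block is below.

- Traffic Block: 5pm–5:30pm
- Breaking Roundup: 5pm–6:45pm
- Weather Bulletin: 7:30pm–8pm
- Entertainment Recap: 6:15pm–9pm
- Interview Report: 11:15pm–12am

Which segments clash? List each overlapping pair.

Sorted by start: Traffic Block, Breaking Roundup, Entertainment Recap, Weather Bulletin, Interview Report.
Breaking Roundup starts before Traffic Block ends → Traffic Block and Breaking Roundup overlap.
Entertainment Recap starts after Traffic Block ends; Traffic Block is clear from here.
Entertainment Recap starts before Breaking Roundup ends → Breaking Roundup and Entertainment Recap overlap.
Weather Bulletin starts after Breaking Roundup ends; Breaking Roundup is clear from here.
Weather Bulletin starts before Entertainment Recap ends → Entertainment Recap and Weather Bulletin overlap.
Interview Report starts after Entertainment Recap ends.
Interview Report starts after Weather Bulletin ends.

Breaking Roundup & Entertainment Recap, Breaking Roundup & Traffic Block, Entertainment Recap & Weather Bulletin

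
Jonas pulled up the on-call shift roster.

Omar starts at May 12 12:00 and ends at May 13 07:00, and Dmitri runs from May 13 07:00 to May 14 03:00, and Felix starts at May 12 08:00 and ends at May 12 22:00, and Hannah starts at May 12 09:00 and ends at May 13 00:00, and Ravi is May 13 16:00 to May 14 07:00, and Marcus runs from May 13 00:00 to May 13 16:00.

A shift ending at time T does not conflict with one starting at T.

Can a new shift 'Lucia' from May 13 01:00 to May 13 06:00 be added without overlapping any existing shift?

Felix: ends May 12 22:00 at or before Lucia starts May 13 01:00 → clear.
Hannah: ends May 13 00:00 at or before Lucia starts May 13 01:00 → clear.
Omar: starts May 12 12:00 before Lucia ends May 13 06:00, and ends May 13 07:00 after Lucia starts May 13 01:00 → overlap.
Marcus: starts May 13 00:00 before Lucia ends May 13 06:00, and ends May 13 16:00 after Lucia starts May 13 01:00 → overlap.
Dmitri: starts May 13 07:00 at or after Lucia ends May 13 06:00 → clear.
Ravi: starts May 13 16:00 at or after Lucia ends May 13 06:00 → clear.
Lucia overlaps Omar, Marcus.

No — it overlaps Marcus, Omar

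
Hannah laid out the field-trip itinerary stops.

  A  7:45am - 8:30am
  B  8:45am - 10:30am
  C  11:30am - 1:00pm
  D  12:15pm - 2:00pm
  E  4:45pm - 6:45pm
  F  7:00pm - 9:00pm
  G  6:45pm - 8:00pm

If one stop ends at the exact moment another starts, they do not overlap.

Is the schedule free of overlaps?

Two intervals overlap when each starts before the other ends.
Sorted by start: A, B, C, D, E, G, F.
B starts after A ends, so nothing later overlaps A either.
C starts after B ends, so nothing later overlaps B either.
D starts before C ends → C and D overlap.
That's a conflict, so the schedule is not conflict-free.

No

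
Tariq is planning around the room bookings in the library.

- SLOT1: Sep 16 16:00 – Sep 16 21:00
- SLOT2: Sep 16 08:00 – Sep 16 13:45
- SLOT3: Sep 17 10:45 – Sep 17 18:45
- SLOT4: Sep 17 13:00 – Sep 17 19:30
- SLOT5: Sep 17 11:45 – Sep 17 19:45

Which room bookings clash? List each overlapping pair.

SLOT3 & SLOT4, SLOT3 & SLOT5, SLOT4 & SLOT5

Check each pair: they overlap iff neither finishes before the other starts.
Sorted by start: SLOT2, SLOT1, SLOT3, SLOT5, SLOT4.
SLOT1 starts after SLOT2 ends, so SLOT2 has no further overlaps.
SLOT3 starts after SLOT1 ends, so SLOT1 has no further overlaps.
SLOT5 starts before SLOT3 ends → SLOT3 and SLOT5 overlap.
SLOT4 starts before SLOT3 ends → SLOT3 and SLOT4 overlap.
SLOT4 starts before SLOT5 ends → SLOT5 and SLOT4 overlap.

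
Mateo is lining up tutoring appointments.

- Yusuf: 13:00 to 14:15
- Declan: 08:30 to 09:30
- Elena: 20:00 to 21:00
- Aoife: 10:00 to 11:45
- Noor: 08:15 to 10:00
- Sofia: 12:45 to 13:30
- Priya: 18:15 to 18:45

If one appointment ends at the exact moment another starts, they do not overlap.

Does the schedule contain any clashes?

Yes

Check each pair: they overlap iff neither finishes before the other starts.
Sorted by start: Noor, Declan, Aoife, Sofia, Yusuf, Priya, Elena.
Declan starts before Noor ends → Noor and Declan overlap.
That's a conflict, so the schedule is not conflict-free.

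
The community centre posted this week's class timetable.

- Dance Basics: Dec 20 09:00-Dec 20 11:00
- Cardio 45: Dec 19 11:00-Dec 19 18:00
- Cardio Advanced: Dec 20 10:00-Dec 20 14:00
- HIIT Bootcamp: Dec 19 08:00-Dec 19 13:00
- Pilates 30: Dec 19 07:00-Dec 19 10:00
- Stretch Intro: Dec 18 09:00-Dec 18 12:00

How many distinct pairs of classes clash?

3

Sorted by start: Stretch Intro, Pilates 30, HIIT Bootcamp, Cardio 45, Dance Basics, Cardio Advanced.
Pilates 30 starts after Stretch Intro ends, so Stretch Intro has no further overlaps.
HIIT Bootcamp starts before Pilates 30 ends → Pilates 30 and HIIT Bootcamp overlap.
Cardio 45 starts after Pilates 30 ends, so Pilates 30 has no further overlaps.
Cardio 45 starts before HIIT Bootcamp ends → HIIT Bootcamp and Cardio 45 overlap.
Dance Basics starts after HIIT Bootcamp ends, so HIIT Bootcamp has no further overlaps.
Dance Basics starts after Cardio 45 ends, so Cardio 45 has no further overlaps.
Cardio Advanced starts before Dance Basics ends → Dance Basics and Cardio Advanced overlap.
Overlapping pairs: Cardio 45 & HIIT Bootcamp, Cardio Advanced & Dance Basics, HIIT Bootcamp & Pilates 30 — 3 in total.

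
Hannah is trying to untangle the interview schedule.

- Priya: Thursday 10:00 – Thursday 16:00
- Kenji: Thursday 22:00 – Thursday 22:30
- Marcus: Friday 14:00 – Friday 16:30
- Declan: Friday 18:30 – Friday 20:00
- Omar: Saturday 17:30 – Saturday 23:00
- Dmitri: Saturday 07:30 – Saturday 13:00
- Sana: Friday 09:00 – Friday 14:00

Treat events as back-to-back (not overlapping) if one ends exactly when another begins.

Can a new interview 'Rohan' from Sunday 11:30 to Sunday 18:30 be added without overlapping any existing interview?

Yes — the slot is free

Priya: ends Thursday 16:00 at or before Rohan starts Sunday 11:30 → clear.
Kenji: ends Thursday 22:30 at or before Rohan starts Sunday 11:30 → clear.
Sana: ends Friday 14:00 at or before Rohan starts Sunday 11:30 → clear.
Marcus: ends Friday 16:30 at or before Rohan starts Sunday 11:30 → clear.
Declan: ends Friday 20:00 at or before Rohan starts Sunday 11:30 → clear.
Dmitri: ends Saturday 13:00 at or before Rohan starts Sunday 11:30 → clear.
Omar: ends Saturday 23:00 at or before Rohan starts Sunday 11:30 → clear.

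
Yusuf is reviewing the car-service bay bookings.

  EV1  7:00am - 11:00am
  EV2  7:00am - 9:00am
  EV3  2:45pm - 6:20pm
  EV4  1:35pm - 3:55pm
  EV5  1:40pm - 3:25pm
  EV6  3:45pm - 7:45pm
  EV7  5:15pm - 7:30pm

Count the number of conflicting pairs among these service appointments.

8

Sorted by start: EV1, EV2, EV4, EV5, EV3, EV6, EV7.
EV2 starts before EV1 ends → EV1 and EV2 overlap.
EV4 starts after EV1 ends, so EV1 has no further overlaps.
EV4 starts after EV2 ends, so EV2 has no further overlaps.
EV5 starts before EV4 ends → EV4 and EV5 overlap.
EV3 starts before EV4 ends → EV4 and EV3 overlap.
EV6 starts before EV4 ends → EV4 and EV6 overlap.
EV7 starts after EV4 ends.
EV3 starts before EV5 ends → EV5 and EV3 overlap.
EV6 starts after EV5 ends, so EV5 has no further overlaps.
EV6 starts before EV3 ends → EV3 and EV6 overlap.
EV7 starts before EV3 ends → EV3 and EV7 overlap.
EV7 starts before EV6 ends → EV6 and EV7 overlap.
Overlapping pairs: EV1 & EV2, EV3 & EV4, EV3 & EV5, EV3 & EV6, EV3 & EV7, EV4 & EV5, EV4 & EV6, EV6 & EV7 — 8 in total.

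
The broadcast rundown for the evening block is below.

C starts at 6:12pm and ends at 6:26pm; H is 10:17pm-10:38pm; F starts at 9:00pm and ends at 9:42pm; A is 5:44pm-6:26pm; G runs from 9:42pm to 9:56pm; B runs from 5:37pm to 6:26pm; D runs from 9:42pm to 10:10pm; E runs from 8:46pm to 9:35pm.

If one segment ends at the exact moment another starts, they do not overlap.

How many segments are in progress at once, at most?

Walk through starts and ends in time order (an end at T is processed before a start at T):
5:37pm start B → 1
5:44pm start A → 2
6:12pm start C → 3
6:26pm end A → 2
6:26pm end B → 1
6:26pm end C → 0
8:46pm start E → 1
9:00pm start F → 2
9:35pm end E → 1
9:42pm end F → 0
9:42pm start D → 1
9:42pm start G → 2
9:56pm end G → 1
10:10pm end D → 0
10:17pm start H → 1
10:38pm end H → 0
Peak is 3, at 6:12pm (A, B, C).

3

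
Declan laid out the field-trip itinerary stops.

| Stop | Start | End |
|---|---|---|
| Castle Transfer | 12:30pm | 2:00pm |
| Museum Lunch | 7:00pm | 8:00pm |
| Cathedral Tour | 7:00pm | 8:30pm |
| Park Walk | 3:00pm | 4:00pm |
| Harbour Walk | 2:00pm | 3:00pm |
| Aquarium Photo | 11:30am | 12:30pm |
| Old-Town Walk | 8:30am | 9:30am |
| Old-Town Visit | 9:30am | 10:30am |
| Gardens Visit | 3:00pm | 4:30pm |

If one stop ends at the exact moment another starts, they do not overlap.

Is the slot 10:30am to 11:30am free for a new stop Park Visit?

Old-Town Walk: ends 9:30am at or before Park Visit starts 10:30am → clear.
Old-Town Visit: ends 10:30am at or before Park Visit starts 10:30am → clear.
Aquarium Photo: starts 11:30am at or after Park Visit ends 11:30am → clear.
Castle Transfer: starts 12:30pm at or after Park Visit ends 11:30am → clear.
Harbour Walk: starts 2:00pm at or after Park Visit ends 11:30am → clear.
Park Walk: starts 3:00pm at or after Park Visit ends 11:30am → clear.
Gardens Visit: starts 3:00pm at or after Park Visit ends 11:30am → clear.
Museum Lunch: starts 7:00pm at or after Park Visit ends 11:30am → clear.
Cathedral Tour: starts 7:00pm at or after Park Visit ends 11:30am → clear.

Yes — the slot is free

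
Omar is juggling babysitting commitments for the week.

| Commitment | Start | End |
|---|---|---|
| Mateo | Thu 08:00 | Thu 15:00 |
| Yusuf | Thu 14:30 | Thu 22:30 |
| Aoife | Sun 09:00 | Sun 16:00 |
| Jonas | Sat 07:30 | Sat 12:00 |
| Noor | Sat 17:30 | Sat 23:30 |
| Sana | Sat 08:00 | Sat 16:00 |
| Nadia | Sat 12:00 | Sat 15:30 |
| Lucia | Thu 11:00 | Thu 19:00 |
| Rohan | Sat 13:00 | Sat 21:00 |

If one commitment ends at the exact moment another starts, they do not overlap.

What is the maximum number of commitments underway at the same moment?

Sort all start/end points and keep a running count:
Thu 08:00 start Mateo → 1
Thu 11:00 start Lucia → 2
Thu 14:30 start Yusuf → 3
Thu 15:00 end Mateo → 2
Thu 19:00 end Lucia → 1
Thu 22:30 end Yusuf → 0
Sat 07:30 start Jonas → 1
Sat 08:00 start Sana → 2
Sat 12:00 end Jonas → 1
Sat 12:00 start Nadia → 2
Sat 13:00 start Rohan → 3
Sat 15:30 end Nadia → 2
Sat 16:00 end Sana → 1
Sat 17:30 start Noor → 2
Sat 21:00 end Rohan → 1
Sat 23:30 end Noor → 0
Sun 09:00 start Aoife → 1
Sun 16:00 end Aoife → 0
Peak is 3, at Thu 14:30 (Lucia, Mateo, Yusuf).

3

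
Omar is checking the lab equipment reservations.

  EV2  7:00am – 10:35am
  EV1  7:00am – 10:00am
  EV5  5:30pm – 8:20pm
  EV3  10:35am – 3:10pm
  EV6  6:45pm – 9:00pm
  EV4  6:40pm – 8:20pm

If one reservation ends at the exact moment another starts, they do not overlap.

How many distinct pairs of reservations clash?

4

Sorted by start: EV1, EV2, EV3, EV5, EV4, EV6.
EV2 starts before EV1 ends → EV1 and EV2 overlap.
EV3 starts after EV1 ends — done with EV1.
EV3 starts exactly when EV2 ends (back-to-back, no overlap) — done with EV2.
EV5 starts after EV3 ends — done with EV3.
EV4 starts before EV5 ends → EV5 and EV4 overlap.
EV6 starts before EV5 ends → EV5 and EV6 overlap.
EV6 starts before EV4 ends → EV4 and EV6 overlap.
Overlapping pairs: EV1 & EV2, EV4 & EV5, EV4 & EV6, EV5 & EV6 — 4 in total.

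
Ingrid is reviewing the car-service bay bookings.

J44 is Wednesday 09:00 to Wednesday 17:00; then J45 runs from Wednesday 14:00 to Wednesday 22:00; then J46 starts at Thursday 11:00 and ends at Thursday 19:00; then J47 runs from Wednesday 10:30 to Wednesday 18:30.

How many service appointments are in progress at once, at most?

Walk through starts and ends in time order (an end at T is processed before a start at T):
Wednesday 09:00 start J44 → 1
Wednesday 10:30 start J47 → 2
Wednesday 14:00 start J45 → 3
Wednesday 17:00 end J44 → 2
Wednesday 18:30 end J47 → 1
Wednesday 22:00 end J45 → 0
Thursday 11:00 start J46 → 1
Thursday 19:00 end J46 → 0
Peak is 3, at Wednesday 14:00 (J44, J45, J47).

3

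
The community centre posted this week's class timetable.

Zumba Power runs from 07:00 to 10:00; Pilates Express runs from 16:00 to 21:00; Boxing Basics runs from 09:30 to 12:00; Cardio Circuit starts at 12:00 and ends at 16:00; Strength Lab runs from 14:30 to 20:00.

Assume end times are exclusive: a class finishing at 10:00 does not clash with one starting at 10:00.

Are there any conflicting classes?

Yes

Sorted by start: Zumba Power, Boxing Basics, Cardio Circuit, Strength Lab, Pilates Express.
Boxing Basics starts before Zumba Power ends → Zumba Power and Boxing Basics overlap.
That's a conflict, so the schedule is not conflict-free.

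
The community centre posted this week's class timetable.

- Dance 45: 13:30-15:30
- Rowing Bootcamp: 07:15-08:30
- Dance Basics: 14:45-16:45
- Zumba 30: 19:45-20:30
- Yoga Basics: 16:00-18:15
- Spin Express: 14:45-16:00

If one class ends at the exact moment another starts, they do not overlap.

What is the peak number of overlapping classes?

3

Walk through starts and ends in time order (an end at T is processed before a start at T):
07:15 start Rowing Bootcamp → 1
08:30 end Rowing Bootcamp → 0
13:30 start Dance 45 → 1
14:45 start Dance Basics → 2
14:45 start Spin Express → 3
15:30 end Dance 45 → 2
16:00 end Spin Express → 1
16:00 start Yoga Basics → 2
16:45 end Dance Basics → 1
18:15 end Yoga Basics → 0
19:45 start Zumba 30 → 1
20:30 end Zumba 30 → 0
Peak is 3, at 14:45 (Dance 45, Dance Basics, Spin Express).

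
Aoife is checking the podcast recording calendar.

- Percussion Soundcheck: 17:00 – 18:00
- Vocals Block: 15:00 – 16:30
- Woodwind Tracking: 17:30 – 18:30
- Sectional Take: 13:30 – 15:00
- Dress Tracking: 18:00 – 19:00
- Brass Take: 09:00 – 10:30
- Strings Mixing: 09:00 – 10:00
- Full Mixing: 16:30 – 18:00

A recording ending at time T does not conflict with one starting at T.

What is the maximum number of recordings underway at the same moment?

3

Walk through starts and ends in time order (an end at T is processed before a start at T):
09:00 start Brass Take → 1
09:00 start Strings Mixing → 2
10:00 end Strings Mixing → 1
10:30 end Brass Take → 0
13:30 start Sectional Take → 1
15:00 end Sectional Take → 0
15:00 start Vocals Block → 1
16:30 end Vocals Block → 0
16:30 start Full Mixing → 1
17:00 start Percussion Soundcheck → 2
17:30 start Woodwind Tracking → 3
18:00 end Full Mixing → 2
18:00 end Percussion Soundcheck → 1
18:00 start Dress Tracking → 2
18:30 end Woodwind Tracking → 1
19:00 end Dress Tracking → 0
Peak is 3, at 17:30 (Full Mixing, Percussion Soundcheck, Woodwind Tracking).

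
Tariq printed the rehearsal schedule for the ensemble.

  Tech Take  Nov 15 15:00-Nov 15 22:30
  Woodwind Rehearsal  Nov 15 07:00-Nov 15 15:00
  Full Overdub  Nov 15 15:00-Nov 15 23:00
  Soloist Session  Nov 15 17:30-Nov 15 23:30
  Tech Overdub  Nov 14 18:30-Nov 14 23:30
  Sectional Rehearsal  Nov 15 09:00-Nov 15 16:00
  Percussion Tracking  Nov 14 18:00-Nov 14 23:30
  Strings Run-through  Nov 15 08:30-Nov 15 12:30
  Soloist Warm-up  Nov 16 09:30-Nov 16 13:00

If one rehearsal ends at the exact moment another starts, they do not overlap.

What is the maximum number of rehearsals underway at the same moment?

3

Sweep the timeline, counting +1 at each start and −1 at each end (ends before starts at a tie):
Nov 14 18:00 start Percussion Tracking → 1
Nov 14 18:30 start Tech Overdub → 2
Nov 14 23:30 end Percussion Tracking → 1
Nov 14 23:30 end Tech Overdub → 0
Nov 15 07:00 start Woodwind Rehearsal → 1
Nov 15 08:30 start Strings Run-through → 2
Nov 15 09:00 start Sectional Rehearsal → 3
Nov 15 12:30 end Strings Run-through → 2
Nov 15 15:00 end Woodwind Rehearsal → 1
Nov 15 15:00 start Full Overdub → 2
Nov 15 15:00 start Tech Take → 3
Nov 15 16:00 end Sectional Rehearsal → 2
Nov 15 17:30 start Soloist Session → 3
Nov 15 22:30 end Tech Take → 2
Nov 15 23:00 end Full Overdub → 1
Nov 15 23:30 end Soloist Session → 0
Nov 16 09:30 start Soloist Warm-up → 1
Nov 16 13:00 end Soloist Warm-up → 0
Peak is 3, at Nov 15 09:00 (Sectional Rehearsal, Strings Run-through, Woodwind Rehearsal).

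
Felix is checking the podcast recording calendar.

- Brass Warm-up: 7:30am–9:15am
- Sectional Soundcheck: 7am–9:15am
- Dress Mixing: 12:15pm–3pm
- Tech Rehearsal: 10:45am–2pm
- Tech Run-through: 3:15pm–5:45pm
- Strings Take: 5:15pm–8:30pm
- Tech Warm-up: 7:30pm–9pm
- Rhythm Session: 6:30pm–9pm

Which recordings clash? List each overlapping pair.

Sorted by start: Sectional Soundcheck, Brass Warm-up, Tech Rehearsal, Dress Mixing, Tech Run-through, Strings Take, Rhythm Session, Tech Warm-up.
Brass Warm-up starts before Sectional Soundcheck ends → Sectional Soundcheck and Brass Warm-up overlap.
Tech Rehearsal starts after Sectional Soundcheck ends, so nothing later overlaps Sectional Soundcheck either.
Tech Rehearsal starts after Brass Warm-up ends, so nothing later overlaps Brass Warm-up either.
Dress Mixing starts before Tech Rehearsal ends → Tech Rehearsal and Dress Mixing overlap.
Tech Run-through starts after Tech Rehearsal ends, so nothing later overlaps Tech Rehearsal either.
Tech Run-through starts after Dress Mixing ends, so nothing later overlaps Dress Mixing either.
Strings Take starts before Tech Run-through ends → Tech Run-through and Strings Take overlap.
Rhythm Session starts after Tech Run-through ends, so nothing later overlaps Tech Run-through either.
Rhythm Session starts before Strings Take ends → Strings Take and Rhythm Session overlap.
Tech Warm-up starts before Strings Take ends → Strings Take and Tech Warm-up overlap.
Tech Warm-up starts before Rhythm Session ends → Rhythm Session and Tech Warm-up overlap.

Brass Warm-up & Sectional Soundcheck, Dress Mixing & Tech Rehearsal, Rhythm Session & Strings Take, Rhythm Session & Tech Warm-up, Strings Take & Tech Run-through, Strings Take & Tech Warm-up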